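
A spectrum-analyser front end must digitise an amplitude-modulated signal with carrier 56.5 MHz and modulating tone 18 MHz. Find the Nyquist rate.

AM sidebands sit at fc ± fm = 38.5 MHz and 74.5 MHz.
Highest-frequency component: 74.5 MHz.
Nyquist rate = 2 × 74.5 MHz = 149 MHz.

149 MHz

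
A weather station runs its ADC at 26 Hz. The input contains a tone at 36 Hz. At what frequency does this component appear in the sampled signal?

36 Hz mod fs = 10 Hz.
10 Hz ≤ fs/2 = 13 Hz, appears at 10 Hz.

10 Hz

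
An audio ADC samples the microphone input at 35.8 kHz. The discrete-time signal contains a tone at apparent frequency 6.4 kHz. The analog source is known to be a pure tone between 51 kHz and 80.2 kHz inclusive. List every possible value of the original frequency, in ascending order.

65.2 kHz, 78 kHz

Frequencies that alias to 6.4 kHz are k·fs ± 6.4 kHz for integer k ≥ 0.
k=0: 6.4 kHz.
k=1: 29.4 kHz, 42.2 kHz.
k=2: 65.2 kHz, 78 kHz.
k=3: 101 kHz, 113.8 kHz.
Within [51 kHz, 80.2 kHz]: 65.2 kHz, 78 kHz.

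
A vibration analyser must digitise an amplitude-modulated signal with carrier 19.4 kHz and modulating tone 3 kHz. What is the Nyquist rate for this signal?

AM sidebands sit at fc ± fm = 16.4 kHz and 22.4 kHz.
Highest-frequency component: 22.4 kHz.
Nyquist rate = 2 × 22.4 kHz = 44.8 kHz.

44.8 kHz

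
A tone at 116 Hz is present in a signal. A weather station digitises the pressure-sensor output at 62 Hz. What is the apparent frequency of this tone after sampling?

8 Hz

116 Hz mod fs = 54 Hz.
54 Hz > fs/2 = 31 Hz, folds to fs − 54 Hz = 8 Hz.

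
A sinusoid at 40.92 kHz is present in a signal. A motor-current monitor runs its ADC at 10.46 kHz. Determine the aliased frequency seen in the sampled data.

40.92 kHz mod fs = 9.54 kHz.
9.54 kHz > fs/2 = 5.23 kHz, folds to fs − 9.54 kHz = 0.92 kHz.

0.92 kHz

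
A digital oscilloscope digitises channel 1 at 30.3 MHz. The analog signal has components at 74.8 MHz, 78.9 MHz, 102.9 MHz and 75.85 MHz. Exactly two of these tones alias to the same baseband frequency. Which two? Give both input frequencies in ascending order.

fs/2 = 15.15 MHz.
74.8 MHz mod fs = 14.2 MHz.
14.2 MHz ≤ fs/2 = 15.15 MHz, appears at 14.2 MHz.
78.9 MHz mod fs = 18.3 MHz.
18.3 MHz > fs/2 = 15.15 MHz, folds to fs − 18.3 MHz = 12 MHz.
102.9 MHz mod fs = 12 MHz.
12 MHz ≤ fs/2 = 15.15 MHz, appears at 12 MHz.
75.85 MHz mod fs = 15.25 MHz.
15.25 MHz > fs/2 = 15.15 MHz, folds to fs − 15.25 MHz = 15.05 MHz.
78.9 MHz and 102.9 MHz both map to 12 MHz.

78.9 MHz, 102.9 MHz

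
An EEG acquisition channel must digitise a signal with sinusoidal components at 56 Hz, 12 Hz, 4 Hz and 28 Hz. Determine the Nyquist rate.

Highest-frequency component: 56 Hz.
Nyquist rate = 2 × 56 Hz = 112 Hz.

112 Hz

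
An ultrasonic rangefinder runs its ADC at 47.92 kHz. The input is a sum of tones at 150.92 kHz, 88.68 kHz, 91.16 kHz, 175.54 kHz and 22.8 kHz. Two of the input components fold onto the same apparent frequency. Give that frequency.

fs/2 = 23.96 kHz.
150.92 kHz mod fs = 7.16 kHz.
7.16 kHz ≤ fs/2 = 23.96 kHz, appears at 7.16 kHz.
88.68 kHz mod fs = 40.76 kHz.
40.76 kHz > fs/2 = 23.96 kHz, folds to fs − 40.76 kHz = 7.16 kHz.
91.16 kHz mod fs = 43.24 kHz.
43.24 kHz > fs/2 = 23.96 kHz, folds to fs − 43.24 kHz = 4.68 kHz.
175.54 kHz mod fs = 31.78 kHz.
31.78 kHz > fs/2 = 23.96 kHz, folds to fs − 31.78 kHz = 16.14 kHz.
22.8 kHz ≤ fs/2 = 23.96 kHz, passes unchanged.
88.68 kHz and 150.92 kHz both map to 7.16 kHz.

7.16 kHz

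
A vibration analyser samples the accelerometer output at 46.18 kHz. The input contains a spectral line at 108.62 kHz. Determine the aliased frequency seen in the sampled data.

108.62 kHz mod fs = 16.26 kHz.
16.26 kHz ≤ fs/2 = 23.09 kHz, appears at 16.26 kHz.

16.26 kHz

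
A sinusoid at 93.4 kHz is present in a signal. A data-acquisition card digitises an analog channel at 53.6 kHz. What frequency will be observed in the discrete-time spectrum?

13.8 kHz

93.4 kHz mod fs = 39.8 kHz.
39.8 kHz > fs/2 = 26.8 kHz, folds to fs − 39.8 kHz = 13.8 kHz.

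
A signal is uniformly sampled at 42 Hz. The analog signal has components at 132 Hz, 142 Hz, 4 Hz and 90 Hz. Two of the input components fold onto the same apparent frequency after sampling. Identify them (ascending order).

fs/2 = 21 Hz.
132 Hz mod fs = 6 Hz.
6 Hz ≤ fs/2 = 21 Hz, appears at 6 Hz.
142 Hz mod fs = 16 Hz.
16 Hz ≤ fs/2 = 21 Hz, appears at 16 Hz.
4 Hz ≤ fs/2 = 21 Hz, passes unchanged.
90 Hz mod fs = 6 Hz.
6 Hz ≤ fs/2 = 21 Hz, appears at 6 Hz.
90 Hz and 132 Hz both map to 6 Hz.

90 Hz, 132 Hz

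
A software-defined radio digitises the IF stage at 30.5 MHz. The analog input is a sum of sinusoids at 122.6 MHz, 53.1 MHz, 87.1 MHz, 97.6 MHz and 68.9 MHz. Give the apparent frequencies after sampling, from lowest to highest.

fs/2 = 15.25 MHz.
122.6 MHz mod fs = 0.6 MHz.
0.6 MHz ≤ fs/2 = 15.25 MHz, appears at 0.6 MHz.
53.1 MHz mod fs = 22.6 MHz.
22.6 MHz > fs/2 = 15.25 MHz, folds to fs − 22.6 MHz = 7.9 MHz.
87.1 MHz mod fs = 26.1 MHz.
26.1 MHz > fs/2 = 15.25 MHz, folds to fs − 26.1 MHz = 4.4 MHz.
97.6 MHz mod fs = 6.1 MHz.
6.1 MHz ≤ fs/2 = 15.25 MHz, appears at 6.1 MHz.
68.9 MHz mod fs = 7.9 MHz.
7.9 MHz ≤ fs/2 = 15.25 MHz, appears at 7.9 MHz.
Distinct values: {0.6 MHz, 4.4 MHz, 6.1 MHz, 7.9 MHz}.

0.6 MHz, 4.4 MHz, 6.1 MHz, 7.9 MHz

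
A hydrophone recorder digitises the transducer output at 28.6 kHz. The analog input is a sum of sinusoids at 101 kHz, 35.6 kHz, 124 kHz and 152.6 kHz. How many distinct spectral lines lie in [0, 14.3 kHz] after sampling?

3

fs/2 = 14.3 kHz.
101 kHz mod fs = 15.2 kHz.
15.2 kHz > fs/2 = 14.3 kHz, folds to fs − 15.2 kHz = 13.4 kHz.
35.6 kHz mod fs = 7 kHz.
7 kHz ≤ fs/2 = 14.3 kHz, appears at 7 kHz.
124 kHz mod fs = 9.6 kHz.
9.6 kHz ≤ fs/2 = 14.3 kHz, appears at 9.6 kHz.
152.6 kHz mod fs = 9.6 kHz.
9.6 kHz ≤ fs/2 = 14.3 kHz, appears at 9.6 kHz.
Distinct values: {7 kHz, 9.6 kHz, 13.4 kHz} → 3.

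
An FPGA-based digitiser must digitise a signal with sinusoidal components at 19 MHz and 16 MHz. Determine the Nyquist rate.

38 MHz

Highest-frequency component: 19 MHz.
Nyquist rate = 2 × 19 MHz = 38 MHz.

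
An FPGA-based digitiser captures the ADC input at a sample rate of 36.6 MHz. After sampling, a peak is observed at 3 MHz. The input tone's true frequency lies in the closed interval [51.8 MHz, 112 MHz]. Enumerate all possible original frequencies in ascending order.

Frequencies that alias to 3 MHz are k·fs ± 3 MHz for integer k ≥ 0.
k=0: 3 MHz.
k=1: 33.6 MHz, 39.6 MHz.
k=2: 70.2 MHz, 76.2 MHz.
k=3: 106.8 MHz, 112.8 MHz.
k=4: 143.4 MHz, 149.4 MHz.
Within [51.8 MHz, 112 MHz]: 70.2 MHz, 76.2 MHz, 106.8 MHz.

70.2 MHz, 76.2 MHz, 106.8 MHz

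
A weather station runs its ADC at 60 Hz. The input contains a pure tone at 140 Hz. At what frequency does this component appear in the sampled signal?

140 Hz mod fs = 20 Hz.
20 Hz ≤ fs/2 = 30 Hz, appears at 20 Hz.

20 Hz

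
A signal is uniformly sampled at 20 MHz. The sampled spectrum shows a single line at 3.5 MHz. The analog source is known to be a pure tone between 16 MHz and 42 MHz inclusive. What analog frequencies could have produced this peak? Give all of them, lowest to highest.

16.5 MHz, 23.5 MHz, 36.5 MHz

Frequencies that alias to 3.5 MHz are k·fs ± 3.5 MHz for integer k ≥ 0.
k=0: 3.5 MHz.
k=1: 16.5 MHz, 23.5 MHz.
k=2: 36.5 MHz, 43.5 MHz.
k=3: 56.5 MHz, 63.5 MHz.
Within [16 MHz, 42 MHz]: 16.5 MHz, 23.5 MHz, 36.5 MHz.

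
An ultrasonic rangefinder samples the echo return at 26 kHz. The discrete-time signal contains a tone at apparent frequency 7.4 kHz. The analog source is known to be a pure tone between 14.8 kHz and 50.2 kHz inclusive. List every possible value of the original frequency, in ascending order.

18.6 kHz, 33.4 kHz, 44.6 kHz

Frequencies that alias to 7.4 kHz are k·fs ± 7.4 kHz for integer k ≥ 0.
k=0: 7.4 kHz.
k=1: 18.6 kHz, 33.4 kHz.
k=2: 44.6 kHz, 59.4 kHz.
k=3: 70.6 kHz, 85.4 kHz.
Within [14.8 kHz, 50.2 kHz]: 18.6 kHz, 33.4 kHz, 44.6 kHz.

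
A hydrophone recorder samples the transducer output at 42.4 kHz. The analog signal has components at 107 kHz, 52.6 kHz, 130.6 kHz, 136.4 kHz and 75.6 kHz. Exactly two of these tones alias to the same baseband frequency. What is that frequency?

9.2 kHz

fs/2 = 21.2 kHz.
107 kHz mod fs = 22.2 kHz.
22.2 kHz > fs/2 = 21.2 kHz, folds to fs − 22.2 kHz = 20.2 kHz.
52.6 kHz mod fs = 10.2 kHz.
10.2 kHz ≤ fs/2 = 21.2 kHz, appears at 10.2 kHz.
130.6 kHz mod fs = 3.4 kHz.
3.4 kHz ≤ fs/2 = 21.2 kHz, appears at 3.4 kHz.
136.4 kHz mod fs = 9.2 kHz.
9.2 kHz ≤ fs/2 = 21.2 kHz, appears at 9.2 kHz.
75.6 kHz mod fs = 33.2 kHz.
33.2 kHz > fs/2 = 21.2 kHz, folds to fs − 33.2 kHz = 9.2 kHz.
75.6 kHz and 136.4 kHz both map to 9.2 kHz.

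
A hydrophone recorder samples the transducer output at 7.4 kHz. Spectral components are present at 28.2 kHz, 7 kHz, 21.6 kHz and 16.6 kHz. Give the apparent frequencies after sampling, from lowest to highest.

0.4 kHz, 0.6 kHz, 1.4 kHz, 1.8 kHz

fs/2 = 3.7 kHz.
28.2 kHz mod fs = 6 kHz.
6 kHz > fs/2 = 3.7 kHz, folds to fs − 6 kHz = 1.4 kHz.
7 kHz > fs/2 = 3.7 kHz, folds to fs − 7 kHz = 0.4 kHz.
21.6 kHz mod fs = 6.8 kHz.
6.8 kHz > fs/2 = 3.7 kHz, folds to fs − 6.8 kHz = 0.6 kHz.
16.6 kHz mod fs = 1.8 kHz.
1.8 kHz ≤ fs/2 = 3.7 kHz, appears at 1.8 kHz.
Distinct values: {0.4 kHz, 0.6 kHz, 1.4 kHz, 1.8 kHz}.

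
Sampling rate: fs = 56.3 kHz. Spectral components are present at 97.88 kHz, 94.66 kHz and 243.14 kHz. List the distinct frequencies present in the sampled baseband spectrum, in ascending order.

14.72 kHz, 17.94 kHz

fs/2 = 28.15 kHz.
97.88 kHz mod fs = 41.58 kHz.
41.58 kHz > fs/2 = 28.15 kHz, folds to fs − 41.58 kHz = 14.72 kHz.
94.66 kHz mod fs = 38.36 kHz.
38.36 kHz > fs/2 = 28.15 kHz, folds to fs − 38.36 kHz = 17.94 kHz.
243.14 kHz mod fs = 17.94 kHz.
17.94 kHz ≤ fs/2 = 28.15 kHz, appears at 17.94 kHz.
Distinct values: {14.72 kHz, 17.94 kHz}.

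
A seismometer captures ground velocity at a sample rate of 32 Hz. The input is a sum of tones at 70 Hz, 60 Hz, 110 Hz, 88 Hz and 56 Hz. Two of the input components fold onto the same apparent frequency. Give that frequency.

fs/2 = 16 Hz.
70 Hz mod fs = 6 Hz.
6 Hz ≤ fs/2 = 16 Hz, appears at 6 Hz.
60 Hz mod fs = 28 Hz.
28 Hz > fs/2 = 16 Hz, folds to fs − 28 Hz = 4 Hz.
110 Hz mod fs = 14 Hz.
14 Hz ≤ fs/2 = 16 Hz, appears at 14 Hz.
88 Hz mod fs = 24 Hz.
24 Hz > fs/2 = 16 Hz, folds to fs − 24 Hz = 8 Hz.
56 Hz mod fs = 24 Hz.
24 Hz > fs/2 = 16 Hz, folds to fs − 24 Hz = 8 Hz.
56 Hz and 88 Hz both map to 8 Hz.

8 Hz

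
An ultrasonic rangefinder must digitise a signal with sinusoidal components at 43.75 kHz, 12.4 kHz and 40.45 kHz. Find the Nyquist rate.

Highest-frequency component: 43.75 kHz.
Nyquist rate = 2 × 43.75 kHz = 87.5 kHz.

87.5 kHz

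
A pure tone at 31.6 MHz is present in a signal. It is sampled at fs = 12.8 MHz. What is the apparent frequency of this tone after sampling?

6 MHz

31.6 MHz mod fs = 6 MHz.
6 MHz ≤ fs/2 = 6.4 MHz, appears at 6 MHz.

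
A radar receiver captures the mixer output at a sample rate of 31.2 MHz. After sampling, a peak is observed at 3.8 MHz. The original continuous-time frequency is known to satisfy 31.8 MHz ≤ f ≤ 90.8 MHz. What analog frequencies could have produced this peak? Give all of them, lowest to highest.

35 MHz, 58.6 MHz, 66.2 MHz, 89.8 MHz

Frequencies that alias to 3.8 MHz are k·fs ± 3.8 MHz for integer k ≥ 0.
k=0: 3.8 MHz.
k=1: 27.4 MHz, 35 MHz.
k=2: 58.6 MHz, 66.2 MHz.
k=3: 89.8 MHz, 97.4 MHz.
k=4: 121 MHz, 128.6 MHz.
Within [31.8 MHz, 90.8 MHz]: 35 MHz, 58.6 MHz, 66.2 MHz, 89.8 MHz.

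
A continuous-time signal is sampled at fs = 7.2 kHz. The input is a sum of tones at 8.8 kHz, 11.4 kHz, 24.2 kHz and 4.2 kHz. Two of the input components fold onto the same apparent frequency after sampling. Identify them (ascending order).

fs/2 = 3.6 kHz.
8.8 kHz mod fs = 1.6 kHz.
1.6 kHz ≤ fs/2 = 3.6 kHz, appears at 1.6 kHz.
11.4 kHz mod fs = 4.2 kHz.
4.2 kHz > fs/2 = 3.6 kHz, folds to fs − 4.2 kHz = 3 kHz.
24.2 kHz mod fs = 2.6 kHz.
2.6 kHz ≤ fs/2 = 3.6 kHz, appears at 2.6 kHz.
4.2 kHz > fs/2 = 3.6 kHz, folds to fs − 4.2 kHz = 3 kHz.
4.2 kHz and 11.4 kHz both map to 3 kHz.

4.2 kHz, 11.4 kHz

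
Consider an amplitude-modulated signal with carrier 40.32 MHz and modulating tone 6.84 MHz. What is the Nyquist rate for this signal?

94.32 MHz

AM sidebands sit at fc ± fm = 33.48 MHz and 47.16 MHz.
Highest-frequency component: 47.16 MHz.
Nyquist rate = 2 × 47.16 MHz = 94.32 MHz.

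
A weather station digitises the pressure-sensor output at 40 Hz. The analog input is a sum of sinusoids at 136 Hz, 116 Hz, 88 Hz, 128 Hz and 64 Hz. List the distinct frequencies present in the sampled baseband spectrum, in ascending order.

4 Hz, 8 Hz, 16 Hz

fs/2 = 20 Hz.
136 Hz mod fs = 16 Hz.
16 Hz ≤ fs/2 = 20 Hz, appears at 16 Hz.
116 Hz mod fs = 36 Hz.
36 Hz > fs/2 = 20 Hz, folds to fs − 36 Hz = 4 Hz.
88 Hz mod fs = 8 Hz.
8 Hz ≤ fs/2 = 20 Hz, appears at 8 Hz.
128 Hz mod fs = 8 Hz.
8 Hz ≤ fs/2 = 20 Hz, appears at 8 Hz.
64 Hz mod fs = 24 Hz.
24 Hz > fs/2 = 20 Hz, folds to fs − 24 Hz = 16 Hz.
Distinct values: {4 Hz, 8 Hz, 16 Hz}.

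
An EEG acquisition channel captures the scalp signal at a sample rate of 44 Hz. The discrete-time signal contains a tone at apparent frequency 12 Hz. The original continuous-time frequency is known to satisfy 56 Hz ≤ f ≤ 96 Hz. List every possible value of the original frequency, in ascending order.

56 Hz, 76 Hz

Frequencies that alias to 12 Hz are k·fs ± 12 Hz for integer k ≥ 0.
k=0: 12 Hz.
k=1: 32 Hz, 56 Hz.
k=2: 76 Hz, 100 Hz.
k=3: 120 Hz, 144 Hz.
Within [56 Hz, 96 Hz]: 56 Hz, 76 Hz.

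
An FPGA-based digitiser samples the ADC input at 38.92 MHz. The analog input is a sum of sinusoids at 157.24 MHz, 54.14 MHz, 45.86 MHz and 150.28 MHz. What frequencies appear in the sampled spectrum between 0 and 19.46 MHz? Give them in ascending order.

1.56 MHz, 5.4 MHz, 6.94 MHz, 15.22 MHz

fs/2 = 19.46 MHz.
157.24 MHz mod fs = 1.56 MHz.
1.56 MHz ≤ fs/2 = 19.46 MHz, appears at 1.56 MHz.
54.14 MHz mod fs = 15.22 MHz.
15.22 MHz ≤ fs/2 = 19.46 MHz, appears at 15.22 MHz.
45.86 MHz mod fs = 6.94 MHz.
6.94 MHz ≤ fs/2 = 19.46 MHz, appears at 6.94 MHz.
150.28 MHz mod fs = 33.52 MHz.
33.52 MHz > fs/2 = 19.46 MHz, folds to fs − 33.52 MHz = 5.4 MHz.
Distinct values: {1.56 MHz, 5.4 MHz, 6.94 MHz, 15.22 MHz}.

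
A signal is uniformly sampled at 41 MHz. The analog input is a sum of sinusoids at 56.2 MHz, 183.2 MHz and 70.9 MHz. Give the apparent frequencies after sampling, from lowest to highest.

11.1 MHz, 15.2 MHz, 19.2 MHz

fs/2 = 20.5 MHz.
56.2 MHz mod fs = 15.2 MHz.
15.2 MHz ≤ fs/2 = 20.5 MHz, appears at 15.2 MHz.
183.2 MHz mod fs = 19.2 MHz.
19.2 MHz ≤ fs/2 = 20.5 MHz, appears at 19.2 MHz.
70.9 MHz mod fs = 29.9 MHz.
29.9 MHz > fs/2 = 20.5 MHz, folds to fs − 29.9 MHz = 11.1 MHz.
Distinct values: {11.1 MHz, 15.2 MHz, 19.2 MHz}.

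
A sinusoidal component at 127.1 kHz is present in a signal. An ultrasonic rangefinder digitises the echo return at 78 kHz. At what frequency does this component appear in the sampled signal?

127.1 kHz mod fs = 49.1 kHz.
49.1 kHz > fs/2 = 39 kHz, folds to fs − 49.1 kHz = 28.9 kHz.

28.9 kHz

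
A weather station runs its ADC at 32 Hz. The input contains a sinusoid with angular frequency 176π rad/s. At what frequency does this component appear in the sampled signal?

ω = 176π rad/s → f = ω/(2π) = 88 Hz.
88 Hz mod fs = 24 Hz.
24 Hz > fs/2 = 16 Hz, folds to fs − 24 Hz = 8 Hz.

8 Hz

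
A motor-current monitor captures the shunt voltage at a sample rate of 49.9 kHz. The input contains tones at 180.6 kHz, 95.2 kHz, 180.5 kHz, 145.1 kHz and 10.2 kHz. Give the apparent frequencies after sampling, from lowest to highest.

fs/2 = 24.95 kHz.
180.6 kHz mod fs = 30.9 kHz.
30.9 kHz > fs/2 = 24.95 kHz, folds to fs − 30.9 kHz = 19 kHz.
95.2 kHz mod fs = 45.3 kHz.
45.3 kHz > fs/2 = 24.95 kHz, folds to fs − 45.3 kHz = 4.6 kHz.
180.5 kHz mod fs = 30.8 kHz.
30.8 kHz > fs/2 = 24.95 kHz, folds to fs − 30.8 kHz = 19.1 kHz.
145.1 kHz mod fs = 45.3 kHz.
45.3 kHz > fs/2 = 24.95 kHz, folds to fs − 45.3 kHz = 4.6 kHz.
10.2 kHz ≤ fs/2 = 24.95 kHz, passes unchanged.
Distinct values: {4.6 kHz, 10.2 kHz, 19 kHz, 19.1 kHz}.

4.6 kHz, 10.2 kHz, 19 kHz, 19.1 kHz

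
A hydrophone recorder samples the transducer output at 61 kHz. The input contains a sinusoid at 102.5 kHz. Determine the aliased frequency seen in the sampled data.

102.5 kHz mod fs = 41.5 kHz.
41.5 kHz > fs/2 = 30.5 kHz, folds to fs − 41.5 kHz = 19.5 kHz.

19.5 kHz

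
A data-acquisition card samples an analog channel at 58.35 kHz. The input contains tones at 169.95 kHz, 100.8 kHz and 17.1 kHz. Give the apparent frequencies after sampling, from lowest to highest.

5.1 kHz, 15.9 kHz, 17.1 kHz

fs/2 = 29.175 kHz.
169.95 kHz mod fs = 53.25 kHz.
53.25 kHz > fs/2 = 29.175 kHz, folds to fs − 53.25 kHz = 5.1 kHz.
100.8 kHz mod fs = 42.45 kHz.
42.45 kHz > fs/2 = 29.175 kHz, folds to fs − 42.45 kHz = 15.9 kHz.
17.1 kHz ≤ fs/2 = 29.175 kHz, passes unchanged.
Distinct values: {5.1 kHz, 15.9 kHz, 17.1 kHz}.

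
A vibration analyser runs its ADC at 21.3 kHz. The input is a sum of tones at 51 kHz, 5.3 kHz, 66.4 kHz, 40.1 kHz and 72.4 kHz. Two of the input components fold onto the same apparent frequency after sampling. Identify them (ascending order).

40.1 kHz, 66.4 kHz

fs/2 = 10.65 kHz.
51 kHz mod fs = 8.4 kHz.
8.4 kHz ≤ fs/2 = 10.65 kHz, appears at 8.4 kHz.
5.3 kHz ≤ fs/2 = 10.65 kHz, passes unchanged.
66.4 kHz mod fs = 2.5 kHz.
2.5 kHz ≤ fs/2 = 10.65 kHz, appears at 2.5 kHz.
40.1 kHz mod fs = 18.8 kHz.
18.8 kHz > fs/2 = 10.65 kHz, folds to fs − 18.8 kHz = 2.5 kHz.
72.4 kHz mod fs = 8.5 kHz.
8.5 kHz ≤ fs/2 = 10.65 kHz, appears at 8.5 kHz.
40.1 kHz and 66.4 kHz both map to 2.5 kHz.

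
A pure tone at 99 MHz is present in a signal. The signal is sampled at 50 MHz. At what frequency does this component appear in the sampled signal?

1 MHz

99 MHz mod fs = 49 MHz.
49 MHz > fs/2 = 25 MHz, folds to fs − 49 MHz = 1 MHz.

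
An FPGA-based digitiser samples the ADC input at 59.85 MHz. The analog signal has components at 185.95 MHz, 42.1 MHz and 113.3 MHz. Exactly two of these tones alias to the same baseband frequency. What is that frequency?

6.4 MHz

fs/2 = 29.925 MHz.
185.95 MHz mod fs = 6.4 MHz.
6.4 MHz ≤ fs/2 = 29.925 MHz, appears at 6.4 MHz.
42.1 MHz > fs/2 = 29.925 MHz, folds to fs − 42.1 MHz = 17.75 MHz.
113.3 MHz mod fs = 53.45 MHz.
53.45 MHz > fs/2 = 29.925 MHz, folds to fs − 53.45 MHz = 6.4 MHz.
113.3 MHz and 185.95 MHz both map to 6.4 MHz.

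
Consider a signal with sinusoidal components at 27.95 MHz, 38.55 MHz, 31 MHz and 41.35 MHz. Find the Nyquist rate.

Highest-frequency component: 41.35 MHz.
Nyquist rate = 2 × 41.35 MHz = 82.7 MHz.

82.7 MHz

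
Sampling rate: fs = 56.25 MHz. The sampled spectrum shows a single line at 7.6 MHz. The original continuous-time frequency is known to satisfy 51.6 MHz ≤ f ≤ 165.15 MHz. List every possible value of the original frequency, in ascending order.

63.85 MHz, 104.9 MHz, 120.1 MHz, 161.15 MHz

Frequencies that alias to 7.6 MHz are k·fs ± 7.6 MHz for integer k ≥ 0.
k=0: 7.6 MHz.
k=1: 48.65 MHz, 63.85 MHz.
k=2: 104.9 MHz, 120.1 MHz.
k=3: 161.15 MHz, 176.35 MHz.
k=4: 217.4 MHz, 232.6 MHz.
Within [51.6 MHz, 165.15 MHz]: 63.85 MHz, 104.9 MHz, 120.1 MHz, 161.15 MHz.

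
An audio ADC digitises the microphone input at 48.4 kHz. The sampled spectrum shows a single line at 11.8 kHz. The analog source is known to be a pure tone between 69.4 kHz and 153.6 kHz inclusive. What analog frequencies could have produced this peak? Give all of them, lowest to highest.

85 kHz, 108.6 kHz, 133.4 kHz

Frequencies that alias to 11.8 kHz are k·fs ± 11.8 kHz for integer k ≥ 0.
k=0: 11.8 kHz.
k=1: 36.6 kHz, 60.2 kHz.
k=2: 85 kHz, 108.6 kHz.
k=3: 133.4 kHz, 157 kHz.
k=4: 181.8 kHz, 205.4 kHz.
Within [69.4 kHz, 153.6 kHz]: 85 kHz, 108.6 kHz, 133.4 kHz.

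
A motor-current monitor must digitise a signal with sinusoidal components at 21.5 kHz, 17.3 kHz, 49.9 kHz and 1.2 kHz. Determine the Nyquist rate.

99.8 kHz

Highest-frequency component: 49.9 kHz.
Nyquist rate = 2 × 49.9 kHz = 99.8 kHz.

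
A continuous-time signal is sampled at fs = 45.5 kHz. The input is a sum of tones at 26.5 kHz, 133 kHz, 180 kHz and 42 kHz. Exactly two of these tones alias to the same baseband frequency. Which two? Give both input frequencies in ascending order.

fs/2 = 22.75 kHz.
26.5 kHz > fs/2 = 22.75 kHz, folds to fs − 26.5 kHz = 19 kHz.
133 kHz mod fs = 42 kHz.
42 kHz > fs/2 = 22.75 kHz, folds to fs − 42 kHz = 3.5 kHz.
180 kHz mod fs = 43.5 kHz.
43.5 kHz > fs/2 = 22.75 kHz, folds to fs − 43.5 kHz = 2 kHz.
42 kHz > fs/2 = 22.75 kHz, folds to fs − 42 kHz = 3.5 kHz.
42 kHz and 133 kHz both map to 3.5 kHz.

42 kHz, 133 kHz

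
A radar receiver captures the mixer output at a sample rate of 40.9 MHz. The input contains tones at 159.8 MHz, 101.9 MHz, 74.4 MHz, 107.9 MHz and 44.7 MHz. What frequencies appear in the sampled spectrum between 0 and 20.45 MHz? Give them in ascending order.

3.8 MHz, 7.4 MHz, 14.8 MHz, 20.1 MHz

fs/2 = 20.45 MHz.
159.8 MHz mod fs = 37.1 MHz.
37.1 MHz > fs/2 = 20.45 MHz, folds to fs − 37.1 MHz = 3.8 MHz.
101.9 MHz mod fs = 20.1 MHz.
20.1 MHz ≤ fs/2 = 20.45 MHz, appears at 20.1 MHz.
74.4 MHz mod fs = 33.5 MHz.
33.5 MHz > fs/2 = 20.45 MHz, folds to fs − 33.5 MHz = 7.4 MHz.
107.9 MHz mod fs = 26.1 MHz.
26.1 MHz > fs/2 = 20.45 MHz, folds to fs − 26.1 MHz = 14.8 MHz.
44.7 MHz mod fs = 3.8 MHz.
3.8 MHz ≤ fs/2 = 20.45 MHz, appears at 3.8 MHz.
Distinct values: {3.8 MHz, 7.4 MHz, 14.8 MHz, 20.1 MHz}.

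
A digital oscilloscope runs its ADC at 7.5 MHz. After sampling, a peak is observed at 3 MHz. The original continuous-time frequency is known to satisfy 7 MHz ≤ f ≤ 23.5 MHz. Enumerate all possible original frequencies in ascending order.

Frequencies that alias to 3 MHz are k·fs ± 3 MHz for integer k ≥ 0.
k=0: 3 MHz.
k=1: 4.5 MHz, 10.5 MHz.
k=2: 12 MHz, 18 MHz.
k=3: 19.5 MHz, 25.5 MHz.
k=4: 27 MHz, 33 MHz.
Within [7 MHz, 23.5 MHz]: 10.5 MHz, 12 MHz, 18 MHz, 19.5 MHz.

10.5 MHz, 12 MHz, 18 MHz, 19.5 MHz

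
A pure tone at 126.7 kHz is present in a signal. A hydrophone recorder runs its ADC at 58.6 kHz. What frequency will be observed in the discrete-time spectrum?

9.5 kHz

126.7 kHz mod fs = 9.5 kHz.
9.5 kHz ≤ fs/2 = 29.3 kHz, appears at 9.5 kHz.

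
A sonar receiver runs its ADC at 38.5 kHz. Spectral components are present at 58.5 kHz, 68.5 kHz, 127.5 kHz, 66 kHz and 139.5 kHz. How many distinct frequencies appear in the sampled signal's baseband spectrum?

5

fs/2 = 19.25 kHz.
58.5 kHz mod fs = 20 kHz.
20 kHz > fs/2 = 19.25 kHz, folds to fs − 20 kHz = 18.5 kHz.
68.5 kHz mod fs = 30 kHz.
30 kHz > fs/2 = 19.25 kHz, folds to fs − 30 kHz = 8.5 kHz.
127.5 kHz mod fs = 12 kHz.
12 kHz ≤ fs/2 = 19.25 kHz, appears at 12 kHz.
66 kHz mod fs = 27.5 kHz.
27.5 kHz > fs/2 = 19.25 kHz, folds to fs − 27.5 kHz = 11 kHz.
139.5 kHz mod fs = 24 kHz.
24 kHz > fs/2 = 19.25 kHz, folds to fs − 24 kHz = 14.5 kHz.
Distinct values: {8.5 kHz, 11 kHz, 12 kHz, 14.5 kHz, 18.5 kHz} → 5.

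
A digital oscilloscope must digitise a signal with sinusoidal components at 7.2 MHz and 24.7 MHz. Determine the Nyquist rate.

Highest-frequency component: 24.7 MHz.
Nyquist rate = 2 × 24.7 MHz = 49.4 MHz.

49.4 MHz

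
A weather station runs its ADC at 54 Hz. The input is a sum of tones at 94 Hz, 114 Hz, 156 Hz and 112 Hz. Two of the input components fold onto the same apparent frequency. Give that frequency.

fs/2 = 27 Hz.
94 Hz mod fs = 40 Hz.
40 Hz > fs/2 = 27 Hz, folds to fs − 40 Hz = 14 Hz.
114 Hz mod fs = 6 Hz.
6 Hz ≤ fs/2 = 27 Hz, appears at 6 Hz.
156 Hz mod fs = 48 Hz.
48 Hz > fs/2 = 27 Hz, folds to fs − 48 Hz = 6 Hz.
112 Hz mod fs = 4 Hz.
4 Hz ≤ fs/2 = 27 Hz, appears at 4 Hz.
114 Hz and 156 Hz both map to 6 Hz.

6 Hz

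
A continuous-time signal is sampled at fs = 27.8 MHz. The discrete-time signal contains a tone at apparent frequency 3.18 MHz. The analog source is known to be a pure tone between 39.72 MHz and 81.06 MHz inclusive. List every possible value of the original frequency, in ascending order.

Frequencies that alias to 3.18 MHz are k·fs ± 3.18 MHz for integer k ≥ 0.
k=0: 3.18 MHz.
k=1: 24.62 MHz, 30.98 MHz.
k=2: 52.42 MHz, 58.78 MHz.
k=3: 80.22 MHz, 86.58 MHz.
k=4: 108.02 MHz, 114.38 MHz.
Within [39.72 MHz, 81.06 MHz]: 52.42 MHz, 58.78 MHz, 80.22 MHz.

52.42 MHz, 58.78 MHz, 80.22 MHz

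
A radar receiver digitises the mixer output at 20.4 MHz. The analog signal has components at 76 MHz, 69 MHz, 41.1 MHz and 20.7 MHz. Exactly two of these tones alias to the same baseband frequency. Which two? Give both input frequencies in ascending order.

20.7 MHz, 41.1 MHz

fs/2 = 10.2 MHz.
76 MHz mod fs = 14.8 MHz.
14.8 MHz > fs/2 = 10.2 MHz, folds to fs − 14.8 MHz = 5.6 MHz.
69 MHz mod fs = 7.8 MHz.
7.8 MHz ≤ fs/2 = 10.2 MHz, appears at 7.8 MHz.
41.1 MHz mod fs = 0.3 MHz.
0.3 MHz ≤ fs/2 = 10.2 MHz, appears at 0.3 MHz.
20.7 MHz mod fs = 0.3 MHz.
0.3 MHz ≤ fs/2 = 10.2 MHz, appears at 0.3 MHz.
20.7 MHz and 41.1 MHz both map to 0.3 MHz.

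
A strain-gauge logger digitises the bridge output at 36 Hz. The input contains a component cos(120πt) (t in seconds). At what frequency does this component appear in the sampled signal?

ω = 120π rad/s → f = ω/(2π) = 60 Hz.
60 Hz mod fs = 24 Hz.
24 Hz > fs/2 = 18 Hz, folds to fs − 24 Hz = 12 Hz.

12 Hz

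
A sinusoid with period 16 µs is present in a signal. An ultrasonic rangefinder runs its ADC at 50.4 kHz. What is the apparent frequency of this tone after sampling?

T = 16 µs → f = 1/T = 62.5 kHz.
62.5 kHz mod fs = 12.1 kHz.
12.1 kHz ≤ fs/2 = 25.2 kHz, appears at 12.1 kHz.

12.1 kHz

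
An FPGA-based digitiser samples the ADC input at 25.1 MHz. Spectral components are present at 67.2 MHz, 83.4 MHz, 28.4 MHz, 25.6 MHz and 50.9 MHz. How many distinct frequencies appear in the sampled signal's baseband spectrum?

4

fs/2 = 12.55 MHz.
67.2 MHz mod fs = 17 MHz.
17 MHz > fs/2 = 12.55 MHz, folds to fs − 17 MHz = 8.1 MHz.
83.4 MHz mod fs = 8.1 MHz.
8.1 MHz ≤ fs/2 = 12.55 MHz, appears at 8.1 MHz.
28.4 MHz mod fs = 3.3 MHz.
3.3 MHz ≤ fs/2 = 12.55 MHz, appears at 3.3 MHz.
25.6 MHz mod fs = 0.5 MHz.
0.5 MHz ≤ fs/2 = 12.55 MHz, appears at 0.5 MHz.
50.9 MHz mod fs = 0.7 MHz.
0.7 MHz ≤ fs/2 = 12.55 MHz, appears at 0.7 MHz.
Distinct values: {0.5 MHz, 0.7 MHz, 3.3 MHz, 8.1 MHz} → 4.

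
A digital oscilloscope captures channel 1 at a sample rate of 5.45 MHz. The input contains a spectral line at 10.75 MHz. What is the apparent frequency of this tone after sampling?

10.75 MHz mod fs = 5.3 MHz.
5.3 MHz > fs/2 = 2.725 MHz, folds to fs − 5.3 MHz = 0.15 MHz.

0.15 MHz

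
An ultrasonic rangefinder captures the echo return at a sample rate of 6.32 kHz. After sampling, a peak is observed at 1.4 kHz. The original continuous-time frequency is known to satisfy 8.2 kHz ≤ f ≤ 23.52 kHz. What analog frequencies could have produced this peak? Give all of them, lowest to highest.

Frequencies that alias to 1.4 kHz are k·fs ± 1.4 kHz for integer k ≥ 0.
k=0: 1.4 kHz.
k=1: 4.92 kHz, 7.72 kHz.
k=2: 11.24 kHz, 14.04 kHz.
k=3: 17.56 kHz, 20.36 kHz.
k=4: 23.88 kHz, 26.68 kHz.
Within [8.2 kHz, 23.52 kHz]: 11.24 kHz, 14.04 kHz, 17.56 kHz, 20.36 kHz.

11.24 kHz, 14.04 kHz, 17.56 kHz, 20.36 kHz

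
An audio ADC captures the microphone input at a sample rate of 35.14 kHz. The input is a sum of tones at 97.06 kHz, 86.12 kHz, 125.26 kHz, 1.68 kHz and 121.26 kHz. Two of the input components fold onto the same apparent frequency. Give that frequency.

fs/2 = 17.57 kHz.
97.06 kHz mod fs = 26.78 kHz.
26.78 kHz > fs/2 = 17.57 kHz, folds to fs − 26.78 kHz = 8.36 kHz.
86.12 kHz mod fs = 15.84 kHz.
15.84 kHz ≤ fs/2 = 17.57 kHz, appears at 15.84 kHz.
125.26 kHz mod fs = 19.84 kHz.
19.84 kHz > fs/2 = 17.57 kHz, folds to fs − 19.84 kHz = 15.3 kHz.
1.68 kHz ≤ fs/2 = 17.57 kHz, passes unchanged.
121.26 kHz mod fs = 15.84 kHz.
15.84 kHz ≤ fs/2 = 17.57 kHz, appears at 15.84 kHz.
86.12 kHz and 121.26 kHz both map to 15.84 kHz.

15.84 kHz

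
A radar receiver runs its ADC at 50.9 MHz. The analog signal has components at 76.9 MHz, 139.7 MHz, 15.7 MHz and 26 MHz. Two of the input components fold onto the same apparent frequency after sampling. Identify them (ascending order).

fs/2 = 25.45 MHz.
76.9 MHz mod fs = 26 MHz.
26 MHz > fs/2 = 25.45 MHz, folds to fs − 26 MHz = 24.9 MHz.
139.7 MHz mod fs = 37.9 MHz.
37.9 MHz > fs/2 = 25.45 MHz, folds to fs − 37.9 MHz = 13 MHz.
15.7 MHz ≤ fs/2 = 25.45 MHz, passes unchanged.
26 MHz > fs/2 = 25.45 MHz, folds to fs − 26 MHz = 24.9 MHz.
26 MHz and 76.9 MHz both map to 24.9 MHz.

26 MHz, 76.9 MHz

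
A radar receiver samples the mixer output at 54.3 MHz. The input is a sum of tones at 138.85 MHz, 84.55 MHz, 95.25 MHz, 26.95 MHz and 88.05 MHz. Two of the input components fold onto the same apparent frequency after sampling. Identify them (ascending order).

84.55 MHz, 138.85 MHz

fs/2 = 27.15 MHz.
138.85 MHz mod fs = 30.25 MHz.
30.25 MHz > fs/2 = 27.15 MHz, folds to fs − 30.25 MHz = 24.05 MHz.
84.55 MHz mod fs = 30.25 MHz.
30.25 MHz > fs/2 = 27.15 MHz, folds to fs − 30.25 MHz = 24.05 MHz.
95.25 MHz mod fs = 40.95 MHz.
40.95 MHz > fs/2 = 27.15 MHz, folds to fs − 40.95 MHz = 13.35 MHz.
26.95 MHz ≤ fs/2 = 27.15 MHz, passes unchanged.
88.05 MHz mod fs = 33.75 MHz.
33.75 MHz > fs/2 = 27.15 MHz, folds to fs − 33.75 MHz = 20.55 MHz.
84.55 MHz and 138.85 MHz both map to 24.05 MHz.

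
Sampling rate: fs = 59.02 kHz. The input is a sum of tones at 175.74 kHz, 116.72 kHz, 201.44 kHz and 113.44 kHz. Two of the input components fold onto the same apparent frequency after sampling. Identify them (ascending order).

116.72 kHz, 175.74 kHz

fs/2 = 29.51 kHz.
175.74 kHz mod fs = 57.7 kHz.
57.7 kHz > fs/2 = 29.51 kHz, folds to fs − 57.7 kHz = 1.32 kHz.
116.72 kHz mod fs = 57.7 kHz.
57.7 kHz > fs/2 = 29.51 kHz, folds to fs − 57.7 kHz = 1.32 kHz.
201.44 kHz mod fs = 24.38 kHz.
24.38 kHz ≤ fs/2 = 29.51 kHz, appears at 24.38 kHz.
113.44 kHz mod fs = 54.42 kHz.
54.42 kHz > fs/2 = 29.51 kHz, folds to fs − 54.42 kHz = 4.6 kHz.
116.72 kHz and 175.74 kHz both map to 1.32 kHz.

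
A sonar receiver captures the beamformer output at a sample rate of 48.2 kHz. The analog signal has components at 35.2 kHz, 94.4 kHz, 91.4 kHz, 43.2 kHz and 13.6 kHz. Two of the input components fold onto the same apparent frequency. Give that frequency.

5 kHz

fs/2 = 24.1 kHz.
35.2 kHz > fs/2 = 24.1 kHz, folds to fs − 35.2 kHz = 13 kHz.
94.4 kHz mod fs = 46.2 kHz.
46.2 kHz > fs/2 = 24.1 kHz, folds to fs − 46.2 kHz = 2 kHz.
91.4 kHz mod fs = 43.2 kHz.
43.2 kHz > fs/2 = 24.1 kHz, folds to fs − 43.2 kHz = 5 kHz.
43.2 kHz > fs/2 = 24.1 kHz, folds to fs − 43.2 kHz = 5 kHz.
13.6 kHz ≤ fs/2 = 24.1 kHz, passes unchanged.
43.2 kHz and 91.4 kHz both map to 5 kHz.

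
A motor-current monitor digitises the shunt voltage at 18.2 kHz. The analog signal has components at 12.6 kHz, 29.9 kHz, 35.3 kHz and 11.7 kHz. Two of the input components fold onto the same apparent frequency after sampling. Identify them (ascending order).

fs/2 = 9.1 kHz.
12.6 kHz > fs/2 = 9.1 kHz, folds to fs − 12.6 kHz = 5.6 kHz.
29.9 kHz mod fs = 11.7 kHz.
11.7 kHz > fs/2 = 9.1 kHz, folds to fs − 11.7 kHz = 6.5 kHz.
35.3 kHz mod fs = 17.1 kHz.
17.1 kHz > fs/2 = 9.1 kHz, folds to fs − 17.1 kHz = 1.1 kHz.
11.7 kHz > fs/2 = 9.1 kHz, folds to fs − 11.7 kHz = 6.5 kHz.
11.7 kHz and 29.9 kHz both map to 6.5 kHz.

11.7 kHz, 29.9 kHz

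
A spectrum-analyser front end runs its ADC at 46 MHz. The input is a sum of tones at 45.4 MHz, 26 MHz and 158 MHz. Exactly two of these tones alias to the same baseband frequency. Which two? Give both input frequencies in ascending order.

fs/2 = 23 MHz.
45.4 MHz > fs/2 = 23 MHz, folds to fs − 45.4 MHz = 0.6 MHz.
26 MHz > fs/2 = 23 MHz, folds to fs − 26 MHz = 20 MHz.
158 MHz mod fs = 20 MHz.
20 MHz ≤ fs/2 = 23 MHz, appears at 20 MHz.
26 MHz and 158 MHz both map to 20 MHz.

26 MHz, 158 MHz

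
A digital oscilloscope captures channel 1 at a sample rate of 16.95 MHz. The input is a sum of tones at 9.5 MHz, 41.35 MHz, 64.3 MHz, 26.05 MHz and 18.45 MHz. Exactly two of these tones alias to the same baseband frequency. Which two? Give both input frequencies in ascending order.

9.5 MHz, 41.35 MHz

fs/2 = 8.475 MHz.
9.5 MHz > fs/2 = 8.475 MHz, folds to fs − 9.5 MHz = 7.45 MHz.
41.35 MHz mod fs = 7.45 MHz.
7.45 MHz ≤ fs/2 = 8.475 MHz, appears at 7.45 MHz.
64.3 MHz mod fs = 13.45 MHz.
13.45 MHz > fs/2 = 8.475 MHz, folds to fs − 13.45 MHz = 3.5 MHz.
26.05 MHz mod fs = 9.1 MHz.
9.1 MHz > fs/2 = 8.475 MHz, folds to fs − 9.1 MHz = 7.85 MHz.
18.45 MHz mod fs = 1.5 MHz.
1.5 MHz ≤ fs/2 = 8.475 MHz, appears at 1.5 MHz.
9.5 MHz and 41.35 MHz both map to 7.45 MHz.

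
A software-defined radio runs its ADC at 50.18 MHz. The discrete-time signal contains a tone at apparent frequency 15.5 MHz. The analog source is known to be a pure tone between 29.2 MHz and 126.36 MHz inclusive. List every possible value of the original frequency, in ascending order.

Frequencies that alias to 15.5 MHz are k·fs ± 15.5 MHz for integer k ≥ 0.
k=0: 15.5 MHz.
k=1: 34.68 MHz, 65.68 MHz.
k=2: 84.86 MHz, 115.86 MHz.
k=3: 135.04 MHz, 166.04 MHz.
Within [29.2 MHz, 126.36 MHz]: 34.68 MHz, 65.68 MHz, 84.86 MHz, 115.86 MHz.

34.68 MHz, 65.68 MHz, 84.86 MHz, 115.86 MHz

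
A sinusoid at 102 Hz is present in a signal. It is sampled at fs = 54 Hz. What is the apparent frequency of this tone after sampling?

6 Hz

102 Hz mod fs = 48 Hz.
48 Hz > fs/2 = 27 Hz, folds to fs − 48 Hz = 6 Hz.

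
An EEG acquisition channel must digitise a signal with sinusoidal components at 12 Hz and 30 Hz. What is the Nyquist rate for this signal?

Highest-frequency component: 30 Hz.
Nyquist rate = 2 × 30 Hz = 60 Hz.

60 Hz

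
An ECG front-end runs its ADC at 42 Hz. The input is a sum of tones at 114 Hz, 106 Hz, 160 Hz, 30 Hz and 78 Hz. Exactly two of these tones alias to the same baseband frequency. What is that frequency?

12 Hz

fs/2 = 21 Hz.
114 Hz mod fs = 30 Hz.
30 Hz > fs/2 = 21 Hz, folds to fs − 30 Hz = 12 Hz.
106 Hz mod fs = 22 Hz.
22 Hz > fs/2 = 21 Hz, folds to fs − 22 Hz = 20 Hz.
160 Hz mod fs = 34 Hz.
34 Hz > fs/2 = 21 Hz, folds to fs − 34 Hz = 8 Hz.
30 Hz > fs/2 = 21 Hz, folds to fs − 30 Hz = 12 Hz.
78 Hz mod fs = 36 Hz.
36 Hz > fs/2 = 21 Hz, folds to fs − 36 Hz = 6 Hz.
30 Hz and 114 Hz both map to 12 Hz.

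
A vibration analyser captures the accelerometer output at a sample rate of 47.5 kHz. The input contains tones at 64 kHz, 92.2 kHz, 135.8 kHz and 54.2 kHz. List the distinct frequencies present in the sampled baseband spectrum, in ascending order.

fs/2 = 23.75 kHz.
64 kHz mod fs = 16.5 kHz.
16.5 kHz ≤ fs/2 = 23.75 kHz, appears at 16.5 kHz.
92.2 kHz mod fs = 44.7 kHz.
44.7 kHz > fs/2 = 23.75 kHz, folds to fs − 44.7 kHz = 2.8 kHz.
135.8 kHz mod fs = 40.8 kHz.
40.8 kHz > fs/2 = 23.75 kHz, folds to fs − 40.8 kHz = 6.7 kHz.
54.2 kHz mod fs = 6.7 kHz.
6.7 kHz ≤ fs/2 = 23.75 kHz, appears at 6.7 kHz.
Distinct values: {2.8 kHz, 6.7 kHz, 16.5 kHz}.

2.8 kHz, 6.7 kHz, 16.5 kHz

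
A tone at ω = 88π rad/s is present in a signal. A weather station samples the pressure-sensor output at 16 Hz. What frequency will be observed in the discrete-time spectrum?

ω = 88π rad/s → f = ω/(2π) = 44 Hz.
44 Hz mod fs = 12 Hz.
12 Hz > fs/2 = 8 Hz, folds to fs − 12 Hz = 4 Hz.

4 Hz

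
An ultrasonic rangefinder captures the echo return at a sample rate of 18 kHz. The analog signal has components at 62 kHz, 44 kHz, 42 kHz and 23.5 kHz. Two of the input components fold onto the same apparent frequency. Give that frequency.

fs/2 = 9 kHz.
62 kHz mod fs = 8 kHz.
8 kHz ≤ fs/2 = 9 kHz, appears at 8 kHz.
44 kHz mod fs = 8 kHz.
8 kHz ≤ fs/2 = 9 kHz, appears at 8 kHz.
42 kHz mod fs = 6 kHz.
6 kHz ≤ fs/2 = 9 kHz, appears at 6 kHz.
23.5 kHz mod fs = 5.5 kHz.
5.5 kHz ≤ fs/2 = 9 kHz, appears at 5.5 kHz.
44 kHz and 62 kHz both map to 8 kHz.

8 kHz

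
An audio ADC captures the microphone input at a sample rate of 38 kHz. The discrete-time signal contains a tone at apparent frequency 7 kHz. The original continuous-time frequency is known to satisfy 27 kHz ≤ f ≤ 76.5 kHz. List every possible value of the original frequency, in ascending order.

Frequencies that alias to 7 kHz are k·fs ± 7 kHz for integer k ≥ 0.
k=0: 7 kHz.
k=1: 31 kHz, 45 kHz.
k=2: 69 kHz, 83 kHz.
k=3: 107 kHz, 121 kHz.
Within [27 kHz, 76.5 kHz]: 31 kHz, 45 kHz, 69 kHz.

31 kHz, 45 kHz, 69 kHz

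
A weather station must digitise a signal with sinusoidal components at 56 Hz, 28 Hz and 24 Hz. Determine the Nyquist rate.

Highest-frequency component: 56 Hz.
Nyquist rate = 2 × 56 Hz = 112 Hz.

112 Hz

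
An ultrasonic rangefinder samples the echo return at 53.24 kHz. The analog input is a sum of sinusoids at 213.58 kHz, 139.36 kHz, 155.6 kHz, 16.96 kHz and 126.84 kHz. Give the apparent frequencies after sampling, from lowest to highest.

fs/2 = 26.62 kHz.
213.58 kHz mod fs = 0.62 kHz.
0.62 kHz ≤ fs/2 = 26.62 kHz, appears at 0.62 kHz.
139.36 kHz mod fs = 32.88 kHz.
32.88 kHz > fs/2 = 26.62 kHz, folds to fs − 32.88 kHz = 20.36 kHz.
155.6 kHz mod fs = 49.12 kHz.
49.12 kHz > fs/2 = 26.62 kHz, folds to fs − 49.12 kHz = 4.12 kHz.
16.96 kHz ≤ fs/2 = 26.62 kHz, passes unchanged.
126.84 kHz mod fs = 20.36 kHz.
20.36 kHz ≤ fs/2 = 26.62 kHz, appears at 20.36 kHz.
Distinct values: {0.62 kHz, 4.12 kHz, 16.96 kHz, 20.36 kHz}.

0.62 kHz, 4.12 kHz, 16.96 kHz, 20.36 kHz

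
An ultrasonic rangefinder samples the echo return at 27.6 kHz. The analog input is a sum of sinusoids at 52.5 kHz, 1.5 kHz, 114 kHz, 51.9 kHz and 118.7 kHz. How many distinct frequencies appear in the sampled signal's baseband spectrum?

fs/2 = 13.8 kHz.
52.5 kHz mod fs = 24.9 kHz.
24.9 kHz > fs/2 = 13.8 kHz, folds to fs − 24.9 kHz = 2.7 kHz.
1.5 kHz ≤ fs/2 = 13.8 kHz, passes unchanged.
114 kHz mod fs = 3.6 kHz.
3.6 kHz ≤ fs/2 = 13.8 kHz, appears at 3.6 kHz.
51.9 kHz mod fs = 24.3 kHz.
24.3 kHz > fs/2 = 13.8 kHz, folds to fs − 24.3 kHz = 3.3 kHz.
118.7 kHz mod fs = 8.3 kHz.
8.3 kHz ≤ fs/2 = 13.8 kHz, appears at 8.3 kHz.
Distinct values: {1.5 kHz, 2.7 kHz, 3.3 kHz, 3.6 kHz, 8.3 kHz} → 5.

5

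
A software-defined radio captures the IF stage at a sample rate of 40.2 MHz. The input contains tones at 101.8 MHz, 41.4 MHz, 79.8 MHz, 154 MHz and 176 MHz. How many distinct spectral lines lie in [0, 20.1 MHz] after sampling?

fs/2 = 20.1 MHz.
101.8 MHz mod fs = 21.4 MHz.
21.4 MHz > fs/2 = 20.1 MHz, folds to fs − 21.4 MHz = 18.8 MHz.
41.4 MHz mod fs = 1.2 MHz.
1.2 MHz ≤ fs/2 = 20.1 MHz, appears at 1.2 MHz.
79.8 MHz mod fs = 39.6 MHz.
39.6 MHz > fs/2 = 20.1 MHz, folds to fs − 39.6 MHz = 0.6 MHz.
154 MHz mod fs = 33.4 MHz.
33.4 MHz > fs/2 = 20.1 MHz, folds to fs − 33.4 MHz = 6.8 MHz.
176 MHz mod fs = 15.2 MHz.
15.2 MHz ≤ fs/2 = 20.1 MHz, appears at 15.2 MHz.
Distinct values: {0.6 MHz, 1.2 MHz, 6.8 MHz, 15.2 MHz, 18.8 MHz} → 5.

5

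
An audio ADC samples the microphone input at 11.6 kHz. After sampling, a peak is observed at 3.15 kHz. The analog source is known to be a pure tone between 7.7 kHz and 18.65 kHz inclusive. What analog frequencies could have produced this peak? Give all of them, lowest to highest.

Frequencies that alias to 3.15 kHz are k·fs ± 3.15 kHz for integer k ≥ 0.
k=0: 3.15 kHz.
k=1: 8.45 kHz, 14.75 kHz.
k=2: 20.05 kHz, 26.35 kHz.
Within [7.7 kHz, 18.65 kHz]: 8.45 kHz, 14.75 kHz.

8.45 kHz, 14.75 kHz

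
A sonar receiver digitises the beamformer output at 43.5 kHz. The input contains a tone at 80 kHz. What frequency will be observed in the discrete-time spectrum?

80 kHz mod fs = 36.5 kHz.
36.5 kHz > fs/2 = 21.75 kHz, folds to fs − 36.5 kHz = 7 kHz.

7 kHz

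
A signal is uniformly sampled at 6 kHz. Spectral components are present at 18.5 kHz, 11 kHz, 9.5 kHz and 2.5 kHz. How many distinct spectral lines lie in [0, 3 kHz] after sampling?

3

fs/2 = 3 kHz.
18.5 kHz mod fs = 0.5 kHz.
0.5 kHz ≤ fs/2 = 3 kHz, appears at 0.5 kHz.
11 kHz mod fs = 5 kHz.
5 kHz > fs/2 = 3 kHz, folds to fs − 5 kHz = 1 kHz.
9.5 kHz mod fs = 3.5 kHz.
3.5 kHz > fs/2 = 3 kHz, folds to fs − 3.5 kHz = 2.5 kHz.
2.5 kHz ≤ fs/2 = 3 kHz, passes unchanged.
Distinct values: {0.5 kHz, 1 kHz, 2.5 kHz} → 3.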